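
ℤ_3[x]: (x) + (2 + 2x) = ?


Add coefficients mod 3:
x^0: 0 + 2 = 2 (mod 3)
x^1: 1 + 2 = 0 (mod 3)
Result: 2

f + g = 2


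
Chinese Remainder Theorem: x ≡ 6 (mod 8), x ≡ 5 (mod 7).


m₁ = 8, m₂ = 7, gcd = 1, so CRT applies. M = m₁·m₂ = 56
Let M₁ = M/m₁ = 7, M₂ = M/m₂ = 8
Find y₁ ≡ M₁⁻¹ (mod m₁): 7⁻¹ ≡ 7 (mod 8)
Find y₂ ≡ M₂⁻¹ (mod m₂): 8⁻¹ ≡ 1 (mod 7)
x = a₁·M₁·y₁ + a₂·M₂·y₂ = 6·7·7 + 5·8·1 = 334
Reduce mod 56: x ≡ 54
Check: 54 mod 8 = 6 ✓, 54 mod 7 = 5 ✓

x ≡ 54 (mod 56)


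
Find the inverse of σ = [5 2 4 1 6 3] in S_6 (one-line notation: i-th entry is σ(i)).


To find σ⁻¹, swap domain and range:
σ(1) = 5 → σ⁻¹(5) = 1
σ(2) = 2 → σ⁻¹(2) = 2
σ(3) = 4 → σ⁻¹(4) = 3
σ(4) = 1 → σ⁻¹(1) = 4
σ(5) = 6 → σ⁻¹(6) = 5
σ(6) = 3 → σ⁻¹(3) = 6

σ⁻¹ = [4 2 6 3 1 5]


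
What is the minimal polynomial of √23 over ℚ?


√23 satisfies x² - 23 = 0, irreducible over ℚ since 23 is squarefree

Minimal polynomial: x² - 23


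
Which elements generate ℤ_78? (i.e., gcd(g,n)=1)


g generates ℤ_n iff gcd(g,n) = 1
Prime factors of 78: 2, 3, 13
Generators are g ∈ {1,...,77} not divisible by any of these primes.
Generators: {1, 5, 7, 11, 17, 19, 23, 25, 29, 31, 35, 37, 41, 43, 47, 49, 53, 55, 59, 61, 67, 71, 73, 77}
Number of generators = φ(78) = 24

Generators of ℤ_78 = {1, 5, 7, 11, 17, 19, 23, 25, 29, 31, 35, 37, 41, 43, 47, 49, 53, 55, 59, 61, 67, 71, 73, 77}


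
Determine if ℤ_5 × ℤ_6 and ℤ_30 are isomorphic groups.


Comparing ℤ_5 × ℤ_6 and ℤ_30:
gcd(5,6) = 1, so ℤ_5 × ℤ_6 ≅ ℤ_30 (CRT)

Yes, ℤ_5 × ℤ_6 ≅ ℤ_30


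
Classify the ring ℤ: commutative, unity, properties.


integers form a commutative ring with unity 1; no zero divisors
Commutative: Yes
Integral domain: Yes
Has unity: Yes

ℤ: Commutative=Yes, Unity=Yes


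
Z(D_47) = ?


Z(G) = {g ∈ G | gx = xg for all x ∈ G}
For odd n, Z(D_n) = {e}: no nontrivial rotation commutes with all reflections

Z(D_47) = {e}


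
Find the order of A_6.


|A_n| = n!/2 (even permutations)
|A_6| = 6!/2 = 720/2 = 360

|A_6| = 360


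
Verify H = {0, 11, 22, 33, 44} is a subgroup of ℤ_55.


Subgroup test for H = {0, 11, 22, 33, 44} in (ℤ_55, +):
(1) 0 ∈ H? Yes
(2) Closure: for all a,b ∈ H, (a+b) mod 55 ∈ H? Yes
(3) Inverses: for all a ∈ H, -a mod 55 ∈ H? Yes

Yes, H is a subgroup of ℤ_55


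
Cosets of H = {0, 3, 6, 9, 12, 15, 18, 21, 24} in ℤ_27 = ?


H = {0, 3, 6, 9, 12, 15, 18, 21, 24}, |H| = 9
Number of cosets = |G|/|H| = 27/9 = 3
0 + H = {0, 3, 6, 9, 12, 15, 18, 21, 24}
1 + H = {1, 4, 7, 10, 13, 16, 19, 22, 25}
2 + H = {2, 5, 8, 11, 14, 17, 20, 23, 26}

Cosets: 0+H={0,3,6,9,12,15,18,21,24}; 1+H={1,4,7,10,13,16,19,22,25}; 2+H={2,5,8,11,14,17,20,23,26}


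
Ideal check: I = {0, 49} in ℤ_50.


Check ideal conditions for I = {0, 49} in ℤ_50:
(1) I is an additive subgroup? No
(2) For r ∈ ℤ_50 and a ∈ I: r·a ∈ I? No  [counterexample: r=2, a=49, r·a mod 50 = 48 ∉ I]

No, I is not an ideal of ℤ_50


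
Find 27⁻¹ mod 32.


Use the extended Euclidean algorithm to write 1 = 27·s + 32·t; then s mod 32 is the inverse.
Euclidean algorithm:
  27 = 0·32 + 27
  32 = 1·27 + 5
  27 = 5·5 + 2
  5 = 2·2 + 1
  2 = 2·1 + 0
gcd(27,32) = 1
Back-substitution gives: 27·(-13) + 32·(11) = 1
So 27⁻¹ ≡ -13 ≡ 19 (mod 32)
Check: 27 × 19 = 513 ≡ 1 (mod 32) ✓

27⁻¹ ≡ 19 (mod 32)


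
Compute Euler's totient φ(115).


Factor n: 115 = 5 × 23
φ(n) = n · ∏(1 - 1/p) over distinct primes p | n
φ(115) = 115 · (1 - 1/5) · (1 - 1/23) = 88

φ(115) = 88


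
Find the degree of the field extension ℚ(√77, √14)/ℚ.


[ℚ(√77,√14):ℚ] = [ℚ(√77,√14):ℚ(√77)]·[ℚ(√77):ℚ] = 2·2 = 4

[ℚ(√77, √14)/ℚ] = 4


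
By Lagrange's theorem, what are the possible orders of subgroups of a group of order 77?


Lagrange's theorem: |H| divides |G|
|G| = 77
Divisors of 77: 1, 7, 11, 77

Possible subgroup orders: {1, 7, 11, 77}


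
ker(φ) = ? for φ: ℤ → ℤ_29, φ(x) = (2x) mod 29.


Kernel = preimage of identity
ker(φ) = {x ∈ ℤ : 2x ≡ 0 (mod 29)}. gcd(2,29) = 1, so 2x ≡ 0 (mod 29) ⟺ x ≡ 0 (mod 29/1 = 29). Hence ker(φ) = 29ℤ

ker(φ) = 29ℤ


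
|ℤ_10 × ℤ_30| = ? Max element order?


|ℤ_10 × ℤ_30| = 10 × 30 = 300
Max element order = lcm(10,30) = 30
Cyclic? No (gcd=10)

|ℤ_10×ℤ_30| = 300, max element order = 30


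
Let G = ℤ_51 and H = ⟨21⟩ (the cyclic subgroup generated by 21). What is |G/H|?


|⟨21⟩| = n / gcd(21, 51) = 51 / 3 = 17
H is normal (ℤ_51 is abelian).
|G/H| = |G| / |H| = 51 / 17 = 3

|G/H| = 3


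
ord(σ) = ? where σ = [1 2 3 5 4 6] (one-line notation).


Cycle decomposition: (4 5)
Cycle lengths: 2
Order = lcm(2) = 2

ord(σ) = 2


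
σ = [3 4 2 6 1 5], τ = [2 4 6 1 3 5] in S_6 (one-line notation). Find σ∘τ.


σ∘τ: apply τ first, then σ
1 →τ 2 →σ 4
2 →τ 4 →σ 6
3 →τ 6 →σ 5
4 →τ 1 →σ 3
5 →τ 3 →σ 2
6 →τ 5 →σ 1

σ∘τ = [4 6 5 3 2 1]


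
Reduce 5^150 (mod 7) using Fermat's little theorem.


Fermat's little theorem: if p is prime and gcd(a,p)=1, then a^(p-1) ≡ 1 (mod p)
p = 7 is prime, gcd(5,7) = 1
Reduce exponent: 150 mod 6 = 0
So 5^150 ≡ 5^0 (mod 7)
5^0 = 1

5^150 ≡ 1 (mod 7)


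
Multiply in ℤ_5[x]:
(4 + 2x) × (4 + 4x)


Expand and collect like terms; reduce coefficients mod 5:
x^0: 4·4 = 16 ≡ 1 (mod 5)
x^1: 4·4 + 2·4 = 24 ≡ 4 (mod 5)
x^2: 2·4 = 8 ≡ 3 (mod 5)
Result: 1 + 4x + 3x^2

f · g = 1 + 4x + 3x^2


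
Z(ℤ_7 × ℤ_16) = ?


Z(G) = {g ∈ G | gx = xg for all x ∈ G}
Direct product of abelian groups is abelian, so Z(G) = G

Z(ℤ_7 × ℤ_16) = ℤ_7 × ℤ_16


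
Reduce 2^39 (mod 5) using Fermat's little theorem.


Fermat's little theorem: if p is prime and gcd(a,p)=1, then a^(p-1) ≡ 1 (mod p)
p = 5 is prime, gcd(2,5) = 1
Reduce exponent: 39 mod 4 = 3
So 2^39 ≡ 2^3 (mod 5)
2^3 mod 5 = 3

2^39 ≡ 3 (mod 5)


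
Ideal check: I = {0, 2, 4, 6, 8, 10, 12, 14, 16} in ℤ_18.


Check ideal conditions for I = {0, 2, 4, 6, 8, 10, 12, 14, 16} in ℤ_18:
(1) I is an additive subgroup? Yes
(2) For r ∈ ℤ_18 and a ∈ I: r·a ∈ I? Yes

Yes, I is an ideal of ℤ_18


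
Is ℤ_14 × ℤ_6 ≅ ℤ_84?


Comparing ℤ_14 × ℤ_6 and ℤ_84:
gcd(14,6) = 2 ≠ 1. Max element order in ℤ_14×ℤ_6 is lcm(14,6) = 42 < 84, so it has no element of order 84

No, ℤ_14 × ℤ_6 ≇ ℤ_84


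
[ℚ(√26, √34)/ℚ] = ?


[ℚ(√26,√34):ℚ] = [ℚ(√26,√34):ℚ(√26)]·[ℚ(√26):ℚ] = 2·2 = 4

[ℚ(√26, √34)/ℚ] = 4


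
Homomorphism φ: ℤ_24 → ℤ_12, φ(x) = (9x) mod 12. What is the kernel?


Kernel = preimage of identity
ker(φ) = {x ∈ ℤ_24 : 9x ≡ 0 (mod 12)}. Since 12 | 24, φ is well-defined. The kernel is the cyclic subgroup ⟨4⟩ of ℤ_24 (order 6), i.e. {0, 4, 8, 12, 16, 20}

ker(φ) = {0, 4, 8, 12, 16, 20}


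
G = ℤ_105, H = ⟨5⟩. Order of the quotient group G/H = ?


|⟨5⟩| = n / gcd(5, 105) = 105 / 5 = 21
H is normal (ℤ_105 is abelian).
|G/H| = |G| / |H| = 105 / 21 = 5

|G/H| = 5


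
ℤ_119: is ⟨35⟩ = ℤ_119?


g generates ℤ_n iff gcd(g, n) = 1
gcd(35, 119) = 7
Since gcd = 7 ≠ 1, ⟨35⟩ has order 17 < 119, so 35 is not a generator.

No, 35 does not generate ℤ_119


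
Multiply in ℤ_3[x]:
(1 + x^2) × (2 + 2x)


Expand and collect like terms; reduce coefficients mod 3:
x^0: 1·2 = 2 ≡ 2 (mod 3)
x^1: 1·2 + 0·2 = 2 ≡ 2 (mod 3)
x^2: 0·2 + 1·2 = 2 ≡ 2 (mod 3)
x^3: 1·2 = 2 ≡ 2 (mod 3)
Result: 2 + 2x + 2x^2 + 2x^3

f · g = 2 + 2x + 2x^2 + 2x^3


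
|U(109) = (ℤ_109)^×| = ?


U(n) is the group of units mod n; |U(n)| = φ(n)
|U(109)| = φ(109) = 108

|U(109) = (ℤ_109)^×| = 108


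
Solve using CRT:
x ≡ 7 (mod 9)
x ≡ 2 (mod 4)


m₁ = 9, m₂ = 4, gcd = 1, so CRT applies. M = m₁·m₂ = 36
Let M₁ = M/m₁ = 4, M₂ = M/m₂ = 9
Find y₁ ≡ M₁⁻¹ (mod m₁): 4⁻¹ ≡ 7 (mod 9)
Find y₂ ≡ M₂⁻¹ (mod m₂): 9⁻¹ ≡ 1 (mod 4)
x = a₁·M₁·y₁ + a₂·M₂·y₂ = 7·4·7 + 2·9·1 = 214
Reduce mod 36: x ≡ 34
Check: 34 mod 9 = 7 ✓, 34 mod 4 = 2 ✓

x ≡ 34 (mod 36)


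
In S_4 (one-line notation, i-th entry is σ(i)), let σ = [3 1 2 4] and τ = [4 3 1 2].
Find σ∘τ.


σ∘τ: apply τ first, then σ
1 →τ 4 →σ 4
2 →τ 3 →σ 2
3 →τ 1 →σ 3
4 →τ 2 →σ 1

σ∘τ = [4 2 3 1]


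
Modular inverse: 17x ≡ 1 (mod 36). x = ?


Use the extended Euclidean algorithm to write 1 = 17·s + 36·t; then s mod 36 is the inverse.
Euclidean algorithm:
  17 = 0·36 + 17
  36 = 2·17 + 2
  17 = 8·2 + 1
  2 = 2·1 + 0
gcd(17,36) = 1
Back-substitution gives: 17·(17) + 36·(-8) = 1
So 17⁻¹ ≡ 17 ≡ 17 (mod 36)
Check: 17 × 17 = 289 ≡ 1 (mod 36) ✓

17⁻¹ ≡ 17 (mod 36)


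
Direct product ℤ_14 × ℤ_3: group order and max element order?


|ℤ_14 × ℤ_3| = 14 × 3 = 42
Max element order = lcm(14,3) = 42
Cyclic? Yes (gcd=1)

|ℤ_14×ℤ_3| = 42, max element order = 42


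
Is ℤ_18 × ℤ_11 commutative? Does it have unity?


Direct product ring; commutative with unity (1,1); but (1,0)·(0,1) = (0,0) gives zero divisors, so not an integral domain
Commutative: Yes
Integral domain: No
Has unity: Yes

ℤ_18 × ℤ_11: Commutative=Yes, Unity=Yes


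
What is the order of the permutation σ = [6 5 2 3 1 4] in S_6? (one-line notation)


Cycle decomposition: (1 6 4 3 2 5)
Cycle lengths: 6
Order = lcm(6) = 6

ord(σ) = 6


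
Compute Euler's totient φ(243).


Factor n: 243 = 3^5
φ(n) = n · ∏(1 - 1/p) over distinct primes p | n
φ(243) = 243 · (1 - 1/3) = 162

φ(243) = 162


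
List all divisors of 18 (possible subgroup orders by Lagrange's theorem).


Lagrange's theorem: |H| divides |G|
|G| = 18
Divisors of 18: 1, 2, 3, 6, 9, 18

Possible subgroup orders: {1, 2, 3, 6, 9, 18}


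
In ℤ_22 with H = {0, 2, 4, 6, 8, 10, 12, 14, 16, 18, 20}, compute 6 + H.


6 + H = {6 + h (mod 22) : h ∈ H}
6+0=6, 6+2=8, 6+4=10, 6+6=12, 6+8=14, 6+10=16, 6+12=18, 6+14=20, 6+16=0, 6+18=2, 6+20=4
6 + H = {0, 2, 4, 6, 8, 10, 12, 14, 16, 18, 20} = 0 + H

6 + H = {0, 2, 4, 6, 8, 10, 12, 14, 16, 18, 20}


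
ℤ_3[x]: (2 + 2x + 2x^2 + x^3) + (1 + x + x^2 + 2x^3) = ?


Add coefficients mod 3:
x^0: 2 + 1 = 0 (mod 3)
x^1: 2 + 1 = 0 (mod 3)
x^2: 2 + 1 = 0 (mod 3)
x^3: 1 + 2 = 0 (mod 3)
Result: 0

f + g = 0


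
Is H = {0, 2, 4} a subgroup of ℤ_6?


Subgroup test for H = {0, 2, 4} in (ℤ_6, +):
(1) 0 ∈ H? Yes
(2) Closure: for all a,b ∈ H, (a+b) mod 6 ∈ H? Yes
(3) Inverses: for all a ∈ H, -a mod 6 ∈ H? Yes

Yes, H is a subgroup of ℤ_6


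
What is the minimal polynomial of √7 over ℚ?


√7 satisfies x² - 7 = 0, irreducible over ℚ since 7 is squarefree

Minimal polynomial: x² - 7


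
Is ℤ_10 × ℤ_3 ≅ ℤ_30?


Comparing ℤ_10 × ℤ_3 and ℤ_30:
gcd(10,3) = 1, so ℤ_10 × ℤ_3 ≅ ℤ_30 (CRT)

Yes, ℤ_10 × ℤ_3 ≅ ℤ_30


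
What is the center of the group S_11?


Z(G) = {g ∈ G | gx = xg for all x ∈ G}
S_n is non-abelian for n ≥ 3; Z(S_11) is trivial

Z(S_11) = {e}


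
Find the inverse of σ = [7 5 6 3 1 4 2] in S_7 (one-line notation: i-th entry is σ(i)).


To find σ⁻¹, swap domain and range:
σ(1) = 7 → σ⁻¹(7) = 1
σ(2) = 5 → σ⁻¹(5) = 2
σ(3) = 6 → σ⁻¹(6) = 3
σ(4) = 3 → σ⁻¹(3) = 4
σ(5) = 1 → σ⁻¹(1) = 5
σ(6) = 4 → σ⁻¹(4) = 6
σ(7) = 2 → σ⁻¹(2) = 7

σ⁻¹ = [5 7 4 6 2 3 1]


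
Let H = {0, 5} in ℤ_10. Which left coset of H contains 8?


8 + H = {8 + h (mod 10) : h ∈ H}
8+0=8, 8+5=3
8 + H = {3, 8} = 3 + H

8 + H = {3, 8}


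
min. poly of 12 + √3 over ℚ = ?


Let α = 12 + √3. Then α - 12 = √3, so (α - 12)² = 3, giving α² - 24α + 141 = 0. Degree 2 and α ∉ ℚ, so this is the minimal polynomial.

Minimal polynomial: x² - 24x + 141


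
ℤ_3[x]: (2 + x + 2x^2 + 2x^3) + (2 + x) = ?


Add coefficients mod 3:
x^0: 2 + 2 = 1 (mod 3)
x^1: 1 + 1 = 2 (mod 3)
x^2: 2 + 0 = 2 (mod 3)
x^3: 2 + 0 = 2 (mod 3)
Result: 1 + 2x + 2x^2 + 2x^3

f + g = 1 + 2x + 2x^2 + 2x^3


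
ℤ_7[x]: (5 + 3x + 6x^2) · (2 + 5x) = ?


Expand and collect like terms; reduce coefficients mod 7:
x^0: 5·2 = 10 ≡ 3 (mod 7)
x^1: 5·5 + 3·2 = 31 ≡ 3 (mod 7)
x^2: 3·5 + 6·2 = 27 ≡ 6 (mod 7)
x^3: 6·5 = 30 ≡ 2 (mod 7)
Result: 3 + 3x + 6x^2 + 2x^3

f · g = 3 + 3x + 6x^2 + 2x^3


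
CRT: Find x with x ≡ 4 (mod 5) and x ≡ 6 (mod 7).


m₁ = 5, m₂ = 7, gcd = 1, so CRT applies. M = m₁·m₂ = 35
Let M₁ = M/m₁ = 7, M₂ = M/m₂ = 5
Find y₁ ≡ M₁⁻¹ (mod m₁): 7⁻¹ ≡ 3 (mod 5)
Find y₂ ≡ M₂⁻¹ (mod m₂): 5⁻¹ ≡ 3 (mod 7)
x = a₁·M₁·y₁ + a₂·M₂·y₂ = 4·7·3 + 6·5·3 = 174
Reduce mod 35: x ≡ 34
Check: 34 mod 5 = 4 ✓, 34 mod 7 = 6 ✓

x ≡ 34 (mod 35)


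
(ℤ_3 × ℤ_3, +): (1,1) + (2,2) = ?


Operation: componentwise addition mod (3, 3)
(1,1) + (2,2) = ((a₁+b₁) mod 3, (a₂+b₂) mod 3) with a = (1,1), b = (2,2)

(1,1) + (2,2) = (0,0)


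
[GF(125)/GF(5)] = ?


GF(125) = GF(5^3), so the extension degree is 3

[GF(125)/GF(5)] = 3


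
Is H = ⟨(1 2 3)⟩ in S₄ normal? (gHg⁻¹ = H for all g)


H = ⟨(1 2 3)⟩ in S₄
(1 4)(1 2 3)(1 4)⁻¹ = (4 2 3) ∉ ⟨(1 2 3)⟩

No, not a normal subgroup


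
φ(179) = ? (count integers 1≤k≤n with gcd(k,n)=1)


Factor n: 179 = 179
φ(n) = n · ∏(1 - 1/p) over distinct primes p | n
φ(179) = 179 · (1 - 1/179) = 178

φ(179) = 178


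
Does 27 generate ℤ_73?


g generates ℤ_n iff gcd(g, n) = 1
gcd(27, 73) = 1
Since gcd = 1, 27 is a generator.

Yes, 27 generates ℤ_73


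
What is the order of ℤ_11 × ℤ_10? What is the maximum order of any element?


|ℤ_11 × ℤ_10| = 11 × 10 = 110
Max element order = lcm(11,10) = 110
Cyclic? Yes (gcd=1)

|ℤ_11×ℤ_10| = 110, max element order = 110


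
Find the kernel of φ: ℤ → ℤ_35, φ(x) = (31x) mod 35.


Kernel = preimage of identity
ker(φ) = {x ∈ ℤ : 31x ≡ 0 (mod 35)}. gcd(31,35) = 1, so 31x ≡ 0 (mod 35) ⟺ x ≡ 0 (mod 35/1 = 35). Hence ker(φ) = 35ℤ

ker(φ) = 35ℤ


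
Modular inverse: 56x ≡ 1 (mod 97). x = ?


Use the extended Euclidean algorithm to write 1 = 56·s + 97·t; then s mod 97 is the inverse.
Euclidean algorithm:
  56 = 0·97 + 56
  97 = 1·56 + 41
  56 = 1·41 + 15
  41 = 2·15 + 11
  15 = 1·11 + 4
  11 = 2·4 + 3
  4 = 1·3 + 1
  3 = 3·1 + 0
gcd(56,97) = 1
Back-substitution gives: 56·(26) + 97·(-15) = 1
So 56⁻¹ ≡ 26 ≡ 26 (mod 97)
Check: 56 × 26 = 1456 ≡ 1 (mod 97) ✓

56⁻¹ ≡ 26 (mod 97)


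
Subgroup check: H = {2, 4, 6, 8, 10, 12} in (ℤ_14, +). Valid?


Subgroup test for H = {2, 4, 6, 8, 10, 12} in (ℤ_14, +):
(1) 0 ∈ H? No
(2) Closure: for all a,b ∈ H, (a+b) mod 14 ∈ H? No  [counterexample: 2 + 12 = 0 ∉ H]
(3) Inverses: for all a ∈ H, -a mod 14 ∈ H? Yes

No, H is not a subgroup of ℤ_14


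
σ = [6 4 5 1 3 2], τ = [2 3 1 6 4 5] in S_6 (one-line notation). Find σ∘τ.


σ∘τ: apply τ first, then σ
1 →τ 2 →σ 4
2 →τ 3 →σ 5
3 →τ 1 →σ 6
4 →τ 6 →σ 2
5 →τ 4 →σ 1
6 →τ 5 →σ 3

σ∘τ = [4 5 6 2 1 3]


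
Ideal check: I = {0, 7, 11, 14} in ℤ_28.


Check ideal conditions for I = {0, 7, 11, 14} in ℤ_28:
(1) I is an additive subgroup? No
(2) For r ∈ ℤ_28 and a ∈ I: r·a ∈ I? No  [counterexample: r=2, a=11, r·a mod 28 = 22 ∉ I]

No, I is not an ideal of ℤ_28


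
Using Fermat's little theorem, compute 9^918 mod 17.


Fermat's little theorem: if p is prime and gcd(a,p)=1, then a^(p-1) ≡ 1 (mod p)
p = 17 is prime, gcd(9,17) = 1
Reduce exponent: 918 mod 16 = 6
So 9^918 ≡ 9^6 (mod 17)
9^6 mod 17 = 4

9^918 ≡ 4 (mod 17)


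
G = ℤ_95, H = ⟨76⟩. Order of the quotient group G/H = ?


|⟨76⟩| = n / gcd(76, 95) = 95 / 19 = 5
H is normal (ℤ_95 is abelian).
|G/H| = |G| / |H| = 95 / 5 = 19

|G/H| = 19


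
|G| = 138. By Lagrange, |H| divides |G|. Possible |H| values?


Lagrange's theorem: |H| divides |G|
|G| = 138
Divisors of 138: 1, 2, 3, 6, 23, 46, 69, 138

Possible subgroup orders: {1, 2, 3, 6, 23, 46, 69, 138}


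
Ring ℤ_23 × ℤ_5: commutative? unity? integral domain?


Direct product ring; commutative with unity (1,1); but (1,0)·(0,1) = (0,0) gives zero divisors, so not an integral domain
Commutative: Yes
Integral domain: No
Has unity: Yes

ℤ_23 × ℤ_5: Commutative=Yes, Unity=Yes


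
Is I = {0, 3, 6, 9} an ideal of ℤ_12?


Check ideal conditions for I = {0, 3, 6, 9} in ℤ_12:
(1) I is an additive subgroup? Yes
(2) For r ∈ ℤ_12 and a ∈ I: r·a ∈ I? Yes

Yes, I is an ideal of ℤ_12


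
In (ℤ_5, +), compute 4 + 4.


Operation: addition mod 5
4 + 4 = (a + b) mod 5 with a = 4, b = 4

4 + 4 = 3


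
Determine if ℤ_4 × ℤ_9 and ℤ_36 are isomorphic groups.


Comparing ℤ_4 × ℤ_9 and ℤ_36:
gcd(4,9) = 1, so ℤ_4 × ℤ_9 ≅ ℤ_36 (CRT)

Yes, ℤ_4 × ℤ_9 ≅ ℤ_36


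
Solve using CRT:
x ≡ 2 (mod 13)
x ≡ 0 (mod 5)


m₁ = 13, m₂ = 5, gcd = 1, so CRT applies. M = m₁·m₂ = 65
Let M₁ = M/m₁ = 5, M₂ = M/m₂ = 13
Find y₁ ≡ M₁⁻¹ (mod m₁): 5⁻¹ ≡ 8 (mod 13)
Find y₂ ≡ M₂⁻¹ (mod m₂): 13⁻¹ ≡ 2 (mod 5)
x = a₁·M₁·y₁ + a₂·M₂·y₂ = 2·5·8 + 0·13·2 = 80
Reduce mod 65: x ≡ 15
Check: 15 mod 13 = 2 ✓, 15 mod 5 = 0 ✓

x ≡ 15 (mod 65)


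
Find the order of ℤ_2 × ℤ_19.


|A × B| = |A| · |B|
|ℤ_2 × ℤ_19| = 2 × 19 = 38

|ℤ_2 × ℤ_19| = 38


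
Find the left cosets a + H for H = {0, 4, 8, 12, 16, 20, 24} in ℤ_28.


H = {0, 4, 8, 12, 16, 20, 24}, |H| = 7
Number of cosets = |G|/|H| = 28/7 = 4
0 + H = {0, 4, 8, 12, 16, 20, 24}
1 + H = {1, 5, 9, 13, 17, 21, 25}
2 + H = {2, 6, 10, 14, 18, 22, 26}
3 + H = {3, 7, 11, 15, 19, 23, 27}

Cosets: 0+H={0,4,8,12,16,20,24}; 1+H={1,5,9,13,17,21,25}; 2+H={2,6,10,14,18,22,26}; 3+H={3,7,11,15,19,23,27}


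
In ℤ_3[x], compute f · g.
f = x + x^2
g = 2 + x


Expand and collect like terms; reduce coefficients mod 3:
x^0: 0·2 = 0 ≡ 0 (mod 3)
x^1: 0·1 + 1·2 = 2 ≡ 2 (mod 3)
x^2: 1·1 + 1·2 = 3 ≡ 0 (mod 3)
x^3: 1·1 = 1 ≡ 1 (mod 3)
Result: 2x + x^3

f · g = 2x + x^3


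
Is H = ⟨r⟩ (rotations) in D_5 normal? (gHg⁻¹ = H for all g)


H = ⟨r⟩ (rotations) in D_5
The rotation subgroup ⟨r⟩ has index 2 in D_5, so it is normal

Yes, normal subgroup


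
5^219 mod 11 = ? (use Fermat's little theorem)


Fermat's little theorem: if p is prime and gcd(a,p)=1, then a^(p-1) ≡ 1 (mod p)
p = 11 is prime, gcd(5,11) = 1
Reduce exponent: 219 mod 10 = 9
So 5^219 ≡ 5^9 (mod 11)
5^9 mod 11 = 9

5^219 ≡ 9 (mod 11)


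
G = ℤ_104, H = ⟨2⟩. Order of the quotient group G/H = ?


|⟨2⟩| = n / gcd(2, 104) = 104 / 2 = 52
H is normal (ℤ_104 is abelian).
|G/H| = |G| / |H| = 104 / 52 = 2

|G/H| = 2


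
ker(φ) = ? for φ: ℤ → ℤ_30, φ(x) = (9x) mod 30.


Kernel = preimage of identity
ker(φ) = {x ∈ ℤ : 9x ≡ 0 (mod 30)}. gcd(9,30) = 3, so 9x ≡ 0 (mod 30) ⟺ x ≡ 0 (mod 30/3 = 10). Hence ker(φ) = 10ℤ

ker(φ) = 10ℤ


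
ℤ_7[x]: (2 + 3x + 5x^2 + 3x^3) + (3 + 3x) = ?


Add coefficients mod 7:
x^0: 2 + 3 = 5 (mod 7)
x^1: 3 + 3 = 6 (mod 7)
x^2: 5 + 0 = 5 (mod 7)
x^3: 3 + 0 = 3 (mod 7)
Result: 5 + 6x + 5x^2 + 3x^3

f + g = 5 + 6x + 5x^2 + 3x^3


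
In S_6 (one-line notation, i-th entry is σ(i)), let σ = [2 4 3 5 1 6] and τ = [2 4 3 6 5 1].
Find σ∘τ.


σ∘τ: apply τ first, then σ
1 →τ 2 →σ 4
2 →τ 4 →σ 5
3 →τ 3 →σ 3
4 →τ 6 →σ 6
5 →τ 5 →σ 1
6 →τ 1 →σ 2

σ∘τ = [4 5 3 6 1 2]


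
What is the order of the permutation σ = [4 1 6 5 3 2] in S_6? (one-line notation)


Cycle decomposition: (1 4 5 3 6 2)
Cycle lengths: 6
Order = lcm(6) = 6

ord(σ) = 6


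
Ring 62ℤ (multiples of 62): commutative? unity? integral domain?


62ℤ is a commutative ring under +,× but has no multiplicative identity (1 ∉ 62ℤ); it has no zero divisors, but without unity it is not an integral domain
Commutative: Yes
Integral domain: No
Has unity: No

62ℤ (multiples of 62): Commutative=Yes, Unity=No


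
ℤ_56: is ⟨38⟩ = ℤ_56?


g generates ℤ_n iff gcd(g, n) = 1
gcd(38, 56) = 2
Since gcd = 2 ≠ 1, ⟨38⟩ has order 28 < 56, so 38 is not a generator.

No, 38 does not generate ℤ_56


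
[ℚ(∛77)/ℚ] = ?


∛77 has minimal polynomial x³ - 77 (irreducible over ℚ since 77 is not a perfect cube)

[ℚ(∛77)/ℚ] = 3


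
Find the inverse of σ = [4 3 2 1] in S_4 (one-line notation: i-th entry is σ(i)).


To find σ⁻¹, swap domain and range:
σ(1) = 4 → σ⁻¹(4) = 1
σ(2) = 3 → σ⁻¹(3) = 2
σ(3) = 2 → σ⁻¹(2) = 3
σ(4) = 1 → σ⁻¹(1) = 4

σ⁻¹ = [4 3 2 1]


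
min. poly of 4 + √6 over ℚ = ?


Let α = 4 + √6. Then α - 4 = √6, so (α - 4)² = 6, giving α² - 8α + 10 = 0. Degree 2 and α ∉ ℚ, so this is the minimal polynomial.

Minimal polynomial: x² - 8x + 10


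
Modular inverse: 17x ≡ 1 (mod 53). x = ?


Use the extended Euclidean algorithm to write 1 = 17·s + 53·t; then s mod 53 is the inverse.
Euclidean algorithm:
  17 = 0·53 + 17
  53 = 3·17 + 2
  17 = 8·2 + 1
  2 = 2·1 + 0
gcd(17,53) = 1
Back-substitution gives: 17·(25) + 53·(-8) = 1
So 17⁻¹ ≡ 25 ≡ 25 (mod 53)
Check: 17 × 25 = 425 ≡ 1 (mod 53) ✓

17⁻¹ ≡ 25 (mod 53)


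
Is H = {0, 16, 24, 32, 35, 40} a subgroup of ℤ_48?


Subgroup test for H = {0, 16, 24, 32, 35, 40} in (ℤ_48, +):
(1) 0 ∈ H? Yes
(2) Closure: for all a,b ∈ H, (a+b) mod 48 ∈ H? No  [counterexample: 16 + 35 = 3 ∉ H]
(3) Inverses: for all a ∈ H, -a mod 48 ∈ H? No

No, H is not a subgroup of ℤ_48


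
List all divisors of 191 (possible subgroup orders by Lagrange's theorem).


Lagrange's theorem: |H| divides |G|
|G| = 191
Divisors of 191: 1, 191

Possible subgroup orders: {1, 191}


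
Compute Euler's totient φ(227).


Factor n: 227 = 227
φ(n) = n · ∏(1 - 1/p) over distinct primes p | n
φ(227) = 227 · (1 - 1/227) = 226

φ(227) = 226


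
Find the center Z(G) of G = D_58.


Z(G) = {g ∈ G | gx = xg for all x ∈ G}
For even n, Z(D_n) = {e, r^(n/2)}: the 180° rotation r^29 commutes with every reflection and rotation

Z(D_58) = {e, r^29}


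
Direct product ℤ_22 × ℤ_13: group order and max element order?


|ℤ_22 × ℤ_13| = 22 × 13 = 286
Max element order = lcm(22,13) = 286
Cyclic? Yes (gcd=1)

|ℤ_22×ℤ_13| = 286, max element order = 286


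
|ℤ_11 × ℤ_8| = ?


|A × B| = |A| · |B|
|ℤ_11 × ℤ_8| = 11 × 8 = 88

|ℤ_11 × ℤ_8| = 88


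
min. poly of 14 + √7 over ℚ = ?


Let α = 14 + √7. Then α - 14 = √7, so (α - 14)² = 7, giving α² - 28α + 189 = 0. Degree 2 and α ∉ ℚ, so this is the minimal polynomial.

Minimal polynomial: x² - 28x + 189


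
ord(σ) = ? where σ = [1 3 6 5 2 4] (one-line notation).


Cycle decomposition: (2 3 6 4 5)
Cycle lengths: 5
Order = lcm(5) = 5

ord(σ) = 5


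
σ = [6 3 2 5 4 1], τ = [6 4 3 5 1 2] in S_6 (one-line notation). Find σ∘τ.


σ∘τ: apply τ first, then σ
1 →τ 6 →σ 1
2 →τ 4 →σ 5
3 →τ 3 →σ 2
4 →τ 5 →σ 4
5 →τ 1 →σ 6
6 →τ 2 →σ 3

σ∘τ = [1 5 2 4 6 3]


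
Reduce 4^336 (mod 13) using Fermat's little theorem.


Fermat's little theorem: if p is prime and gcd(a,p)=1, then a^(p-1) ≡ 1 (mod p)
p = 13 is prime, gcd(4,13) = 1
Reduce exponent: 336 mod 12 = 0
So 4^336 ≡ 4^0 (mod 13)
4^0 = 1

4^336 ≡ 1 (mod 13)


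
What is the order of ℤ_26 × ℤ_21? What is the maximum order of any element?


|ℤ_26 × ℤ_21| = 26 × 21 = 546
Max element order = lcm(26,21) = 546
Cyclic? Yes (gcd=1)

|ℤ_26×ℤ_21| = 546, max element order = 546


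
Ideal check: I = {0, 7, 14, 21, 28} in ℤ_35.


Check ideal conditions for I = {0, 7, 14, 21, 28} in ℤ_35:
(1) I is an additive subgroup? Yes
(2) For r ∈ ℤ_35 and a ∈ I: r·a ∈ I? Yes

Yes, I is an ideal of ℤ_35


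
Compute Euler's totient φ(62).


Factor n: 62 = 2 × 31
φ(n) = n · ∏(1 - 1/p) over distinct primes p | n
φ(62) = 62 · (1 - 1/2) · (1 - 1/31) = 30

φ(62) = 30


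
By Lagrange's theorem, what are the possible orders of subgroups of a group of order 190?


Lagrange's theorem: |H| divides |G|
|G| = 190
Divisors of 190: 1, 2, 5, 10, 19, 38, 95, 190

Possible subgroup orders: {1, 2, 5, 10, 19, 38, 95, 190}


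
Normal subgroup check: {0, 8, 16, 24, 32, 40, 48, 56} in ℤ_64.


H = {0, 8, 16, 24, 32, 40, 48, 56} in ℤ_64
ℤ_64 is abelian; every subgroup of an abelian group is normal

Yes, normal subgroup


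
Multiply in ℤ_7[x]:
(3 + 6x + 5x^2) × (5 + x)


Expand and collect like terms; reduce coefficients mod 7:
x^0: 3·5 = 15 ≡ 1 (mod 7)
x^1: 3·1 + 6·5 = 33 ≡ 5 (mod 7)
x^2: 6·1 + 5·5 = 31 ≡ 3 (mod 7)
x^3: 5·1 = 5 ≡ 5 (mod 7)
Result: 1 + 5x + 3x^2 + 5x^3

f · g = 1 + 5x + 3x^2 + 5x^3


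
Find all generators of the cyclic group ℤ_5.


g generates ℤ_n iff gcd(g,n) = 1
Checking each g ∈ {1,...,4}:
gcd(1,5) = 1
gcd(2,5) = 1
gcd(3,5) = 1
gcd(4,5) = 1
Generators: {1, 2, 3, 4}
Number of generators = φ(5) = 4

Generators of ℤ_5 = {1, 2, 3, 4}


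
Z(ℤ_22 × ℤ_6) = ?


Z(G) = {g ∈ G | gx = xg for all x ∈ G}
Direct product of abelian groups is abelian, so Z(G) = G

Z(ℤ_22 × ℤ_6) = ℤ_22 × ℤ_6


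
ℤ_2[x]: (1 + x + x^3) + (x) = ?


Add coefficients mod 2:
x^0: 1 + 0 = 1 (mod 2)
x^1: 1 + 1 = 0 (mod 2)
x^2: 0 + 0 = 0 (mod 2)
x^3: 1 + 0 = 1 (mod 2)
Result: 1 + x^3

f + g = 1 + x^3


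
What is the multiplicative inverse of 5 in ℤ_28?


Use the extended Euclidean algorithm to write 1 = 5·s + 28·t; then s mod 28 is the inverse.
Euclidean algorithm:
  5 = 0·28 + 5
  28 = 5·5 + 3
  5 = 1·3 + 2
  3 = 1·2 + 1
  2 = 2·1 + 0
gcd(5,28) = 1
Back-substitution gives: 5·(-11) + 28·(2) = 1
So 5⁻¹ ≡ -11 ≡ 17 (mod 28)
Check: 5 × 17 = 85 ≡ 1 (mod 28) ✓

5⁻¹ ≡ 17 (mod 28)


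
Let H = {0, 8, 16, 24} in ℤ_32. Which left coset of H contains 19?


19 + H = {19 + h (mod 32) : h ∈ H}
19+0=19, 19+8=27, 19+16=3, 19+24=11
19 + H = {3, 11, 19, 27} = 3 + H

19 + H = {3, 11, 19, 27}


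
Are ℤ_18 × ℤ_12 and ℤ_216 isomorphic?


Comparing ℤ_18 × ℤ_12 and ℤ_216:
gcd(18,12) = 6 ≠ 1. Max element order in ℤ_18×ℤ_12 is lcm(18,12) = 36 < 216, so it has no element of order 216

No, ℤ_18 × ℤ_12 ≇ ℤ_216


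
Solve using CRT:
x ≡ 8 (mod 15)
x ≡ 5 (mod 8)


m₁ = 15, m₂ = 8, gcd = 1, so CRT applies. M = m₁·m₂ = 120
Let M₁ = M/m₁ = 8, M₂ = M/m₂ = 15
Find y₁ ≡ M₁⁻¹ (mod m₁): 8⁻¹ ≡ 2 (mod 15)
Find y₂ ≡ M₂⁻¹ (mod m₂): 15⁻¹ ≡ 7 (mod 8)
x = a₁·M₁·y₁ + a₂·M₂·y₂ = 8·8·2 + 5·15·7 = 653
Reduce mod 120: x ≡ 53
Check: 53 mod 15 = 8 ✓, 53 mod 8 = 5 ✓

x ≡ 53 (mod 120)


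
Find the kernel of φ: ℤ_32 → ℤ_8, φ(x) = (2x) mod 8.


Kernel = preimage of identity
ker(φ) = {x ∈ ℤ_32 : 2x ≡ 0 (mod 8)}. Since 8 | 32, φ is well-defined. The kernel is the cyclic subgroup ⟨4⟩ of ℤ_32 (order 8), i.e. {0, 4, 8, 12, 16, 20, 24, 28}

ker(φ) = {0, 4, 8, 12, 16, 20, 24, 28}


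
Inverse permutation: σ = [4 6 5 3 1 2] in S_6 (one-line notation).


To find σ⁻¹, swap domain and range:
σ(1) = 4 → σ⁻¹(4) = 1
σ(2) = 6 → σ⁻¹(6) = 2
σ(3) = 5 → σ⁻¹(5) = 3
σ(4) = 3 → σ⁻¹(3) = 4
σ(5) = 1 → σ⁻¹(1) = 5
σ(6) = 2 → σ⁻¹(2) = 6

σ⁻¹ = [5 6 4 1 3 2]


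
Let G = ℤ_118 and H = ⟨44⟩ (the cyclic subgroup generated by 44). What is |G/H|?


|⟨44⟩| = n / gcd(44, 118) = 118 / 2 = 59
H is normal (ℤ_118 is abelian).
|G/H| = |G| / |H| = 118 / 59 = 2

|G/H| = 2


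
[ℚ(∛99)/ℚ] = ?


∛99 has minimal polynomial x³ - 99 (irreducible over ℚ since 99 is not a perfect cube)

[ℚ(∛99)/ℚ] = 3


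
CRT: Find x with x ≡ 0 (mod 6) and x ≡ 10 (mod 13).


m₁ = 6, m₂ = 13, gcd = 1, so CRT applies. M = m₁·m₂ = 78
Let M₁ = M/m₁ = 13, M₂ = M/m₂ = 6
Find y₁ ≡ M₁⁻¹ (mod m₁): 13⁻¹ ≡ 1 (mod 6)
Find y₂ ≡ M₂⁻¹ (mod m₂): 6⁻¹ ≡ 11 (mod 13)
x = a₁·M₁·y₁ + a₂·M₂·y₂ = 0·13·1 + 10·6·11 = 660
Reduce mod 78: x ≡ 36
Check: 36 mod 6 = 0 ✓, 36 mod 13 = 10 ✓

x ≡ 36 (mod 78)


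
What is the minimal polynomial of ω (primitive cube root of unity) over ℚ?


ω satisfies x² + x + 1 = 0 (the cyclotomic polynomial Φ₃)

Minimal polynomial: x² + x + 1


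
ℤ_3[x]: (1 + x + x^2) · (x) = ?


Expand and collect like terms; reduce coefficients mod 3:
x^0: 1·0 = 0 ≡ 0 (mod 3)
x^1: 1·1 + 1·0 = 1 ≡ 1 (mod 3)
x^2: 1·1 + 1·0 = 1 ≡ 1 (mod 3)
x^3: 1·1 = 1 ≡ 1 (mod 3)
Result: x + x^2 + x^3

f · g = x + x^2 + x^3


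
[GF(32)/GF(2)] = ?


GF(32) = GF(2^5), so the extension degree is 5

[GF(32)/GF(2)] = 5


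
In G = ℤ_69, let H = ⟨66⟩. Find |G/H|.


|⟨66⟩| = n / gcd(66, 69) = 69 / 3 = 23
H is normal (ℤ_69 is abelian).
|G/H| = |G| / |H| = 69 / 23 = 3

|G/H| = 3


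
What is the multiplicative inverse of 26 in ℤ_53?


Use the extended Euclidean algorithm to write 1 = 26·s + 53·t; then s mod 53 is the inverse.
Euclidean algorithm:
  26 = 0·53 + 26
  53 = 2·26 + 1
  26 = 26·1 + 0
gcd(26,53) = 1
Back-substitution gives: 26·(-2) + 53·(1) = 1
So 26⁻¹ ≡ -2 ≡ 51 (mod 53)
Check: 26 × 51 = 1326 ≡ 1 (mod 53) ✓

26⁻¹ ≡ 51 (mod 53)


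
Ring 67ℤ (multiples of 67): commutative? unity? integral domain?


67ℤ is a commutative ring under +,× but has no multiplicative identity (1 ∉ 67ℤ); it has no zero divisors, but without unity it is not an integral domain
Commutative: Yes
Integral domain: No
Has unity: No

67ℤ (multiples of 67): Commutative=Yes, Unity=No


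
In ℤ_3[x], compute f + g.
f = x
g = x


Add coefficients mod 3:
x^0: 0 + 0 = 0 (mod 3)
x^1: 1 + 1 = 2 (mod 3)
Result: 2x

f + g = 2x


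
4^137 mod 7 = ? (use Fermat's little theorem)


Fermat's little theorem: if p is prime and gcd(a,p)=1, then a^(p-1) ≡ 1 (mod p)
p = 7 is prime, gcd(4,7) = 1
Reduce exponent: 137 mod 6 = 5
So 4^137 ≡ 4^5 (mod 7)
4^5 mod 7 = 2

4^137 ≡ 2 (mod 7)


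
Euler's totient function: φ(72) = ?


Factor n: 72 = 2^3 × 3^2
φ(n) = n · ∏(1 - 1/p) over distinct primes p | n
φ(72) = 72 · (1 - 1/2) · (1 - 1/3) = 24

φ(72) = 24


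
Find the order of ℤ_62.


ℤ_n has n elements.

|ℤ_62| = 62


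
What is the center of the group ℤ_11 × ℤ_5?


Z(G) = {g ∈ G | gx = xg for all x ∈ G}
Direct product of abelian groups is abelian, so Z(G) = G

Z(ℤ_11 × ℤ_5) = ℤ_11 × ℤ_5


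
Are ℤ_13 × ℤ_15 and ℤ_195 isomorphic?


Comparing ℤ_13 × ℤ_15 and ℤ_195:
gcd(13,15) = 1, so ℤ_13 × ℤ_15 ≅ ℤ_195 (CRT)

Yes, ℤ_13 × ℤ_15 ≅ ℤ_195


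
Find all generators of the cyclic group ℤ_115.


g generates ℤ_n iff gcd(g,n) = 1
Prime factors of 115: 5, 23
Generators are g ∈ {1,...,114} not divisible by any of these primes.
Generators: {1, 2, 3, 4, 6, 7, 8, 9, 11, 12, 13, 14, 16, 17, 18, 19, 21, 22, 24, 26, 27, 28, 29, 31, 32, 33, 34, 36, 37, 38, 39, 41, 42, 43, 44, 47, 48, 49, 51, 52, 53, 54, 56, 57, 58, 59, 61, 62, 63, 64, 66, 67, 68, 71, 72, 73, 74, 76, 77, 78, 79, 81, 82, 83, 84, 86, 87, 88, 89, 91, 93, 94, 96, 97, 98, 99, 101, 102, 103, 104, 106, 107, 108, 109, 111, 112, 113, 114}
Number of generators = φ(115) = 88

Generators of ℤ_115 = {1, 2, 3, 4, 6, 7, 8, 9, 11, 12, 13, 14, 16, 17, 18, 19, 21, 22, 24, 26, 27, 28, 29, 31, 32, 33, 34, 36, 37, 38, 39, 41, 42, 43, 44, 47, 48, 49, 51, 52, 53, 54, 56, 57, 58, 59, 61, 62, 63, 64, 66, 67, 68, 71, 72, 73, 74, 76, 77, 78, 79, 81, 82, 83, 84, 86, 87, 88, 89, 91, 93, 94, 96, 97, 98, 99, 101, 102, 103, 104, 106, 107, 108, 109, 111, 112, 113, 114}


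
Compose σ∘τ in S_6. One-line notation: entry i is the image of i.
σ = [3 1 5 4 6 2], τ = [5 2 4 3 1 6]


σ∘τ: apply τ first, then σ
1 →τ 5 →σ 6
2 →τ 2 →σ 1
3 →τ 4 →σ 4
4 →τ 3 →σ 5
5 →τ 1 →σ 3
6 →τ 6 →σ 2

σ∘τ = [6 1 4 5 3 2]


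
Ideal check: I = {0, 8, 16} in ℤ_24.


Check ideal conditions for I = {0, 8, 16} in ℤ_24:
(1) I is an additive subgroup? Yes
(2) For r ∈ ℤ_24 and a ∈ I: r·a ∈ I? Yes

Yes, I is an ideal of ℤ_24


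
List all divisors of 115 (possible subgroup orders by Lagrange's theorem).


Lagrange's theorem: |H| divides |G|
|G| = 115
Divisors of 115: 1, 5, 23, 115

Possible subgroup orders: {1, 5, 23, 115}


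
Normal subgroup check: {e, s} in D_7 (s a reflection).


H = {e, s} in D_7 (s a reflection)
r·s·r⁻¹ = sr⁻² ≠ s for n ≥ 3, so {e, s} is not closed under conjugation

No, not a normal subgroup


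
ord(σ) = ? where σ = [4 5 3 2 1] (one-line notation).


Cycle decomposition: (1 4 2 5)
Cycle lengths: 4
Order = lcm(4) = 4

ord(σ) = 4


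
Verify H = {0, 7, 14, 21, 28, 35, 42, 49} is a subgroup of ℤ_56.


Subgroup test for H = {0, 7, 14, 21, 28, 35, 42, 49} in (ℤ_56, +):
(1) 0 ∈ H? Yes
(2) Closure: for all a,b ∈ H, (a+b) mod 56 ∈ H? Yes
(3) Inverses: for all a ∈ H, -a mod 56 ∈ H? Yes

Yes, H is a subgroup of ℤ_56


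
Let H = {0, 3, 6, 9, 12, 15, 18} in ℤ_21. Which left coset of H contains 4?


4 + H = {4 + h (mod 21) : h ∈ H}
4+0=4, 4+3=7, 4+6=10, 4+9=13, 4+12=16, 4+15=19, 4+18=1
4 + H = {1, 4, 7, 10, 13, 16, 19} = 1 + H

4 + H = {1, 4, 7, 10, 13, 16, 19}


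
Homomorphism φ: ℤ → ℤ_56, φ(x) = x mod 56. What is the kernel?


Kernel = preimage of identity
ker(φ) = {x ∈ ℤ : x ≡ 0 (mod 56)} = 56ℤ = {0, ±56, ±112, ...}

ker(φ) = 56ℤ


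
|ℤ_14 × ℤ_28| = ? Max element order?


|ℤ_14 × ℤ_28| = 14 × 28 = 392
Max element order = lcm(14,28) = 28
Cyclic? No (gcd=14)

|ℤ_14×ℤ_28| = 392, max element order = 28


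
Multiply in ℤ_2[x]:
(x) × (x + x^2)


Expand and collect like terms; reduce coefficients mod 2:
x^0: 0·0 = 0 ≡ 0 (mod 2)
x^1: 0·1 + 1·0 = 0 ≡ 0 (mod 2)
x^2: 0·1 + 1·1 = 1 ≡ 1 (mod 2)
x^3: 1·1 = 1 ≡ 1 (mod 2)
Result: x^2 + x^3

f · g = x^2 + x^3


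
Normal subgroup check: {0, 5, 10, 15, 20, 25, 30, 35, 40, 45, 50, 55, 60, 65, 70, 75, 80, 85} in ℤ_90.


H = {0, 5, 10, 15, 20, 25, 30, 35, 40, 45, 50, 55, 60, 65, 70, 75, 80, 85} in ℤ_90
ℤ_90 is abelian; every subgroup of an abelian group is normal

Yes, normal subgroup


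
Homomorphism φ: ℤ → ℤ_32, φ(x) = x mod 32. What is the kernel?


Kernel = preimage of identity
ker(φ) = {x ∈ ℤ : x ≡ 0 (mod 32)} = 32ℤ = {0, ±32, ±64, ...}

ker(φ) = 32ℤ


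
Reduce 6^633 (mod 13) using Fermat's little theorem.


Fermat's little theorem: if p is prime and gcd(a,p)=1, then a^(p-1) ≡ 1 (mod p)
p = 13 is prime, gcd(6,13) = 1
Reduce exponent: 633 mod 12 = 9
So 6^633 ≡ 6^9 (mod 13)
6^9 mod 13 = 5

6^633 ≡ 5 (mod 13)


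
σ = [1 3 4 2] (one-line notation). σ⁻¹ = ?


To find σ⁻¹, swap domain and range:
σ(1) = 1 → σ⁻¹(1) = 1
σ(2) = 3 → σ⁻¹(3) = 2
σ(3) = 4 → σ⁻¹(4) = 3
σ(4) = 2 → σ⁻¹(2) = 4

σ⁻¹ = [1 4 2 3]


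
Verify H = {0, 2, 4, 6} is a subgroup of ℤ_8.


Subgroup test for H = {0, 2, 4, 6} in (ℤ_8, +):
(1) 0 ∈ H? Yes
(2) Closure: for all a,b ∈ H, (a+b) mod 8 ∈ H? Yes
(3) Inverses: for all a ∈ H, -a mod 8 ∈ H? Yes

Yes, H is a subgroup of ℤ_8


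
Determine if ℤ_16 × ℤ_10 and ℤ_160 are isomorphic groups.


Comparing ℤ_16 × ℤ_10 and ℤ_160:
gcd(16,10) = 2 ≠ 1. Max element order in ℤ_16×ℤ_10 is lcm(16,10) = 80 < 160, so it has no element of order 160

No, ℤ_16 × ℤ_10 ≇ ℤ_160


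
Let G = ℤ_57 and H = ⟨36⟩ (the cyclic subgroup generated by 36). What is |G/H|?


|⟨36⟩| = n / gcd(36, 57) = 57 / 3 = 19
H is normal (ℤ_57 is abelian).
|G/H| = |G| / |H| = 57 / 19 = 3

|G/H| = 3


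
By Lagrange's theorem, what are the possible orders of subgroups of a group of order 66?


Lagrange's theorem: |H| divides |G|
|G| = 66
Divisors of 66: 1, 2, 3, 6, 11, 22, 33, 66

Possible subgroup orders: {1, 2, 3, 6, 11, 22, 33, 66}


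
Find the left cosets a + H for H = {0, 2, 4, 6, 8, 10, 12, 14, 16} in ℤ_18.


H = {0, 2, 4, 6, 8, 10, 12, 14, 16}, |H| = 9
Number of cosets = |G|/|H| = 18/9 = 2
0 + H = {0, 2, 4, 6, 8, 10, 12, 14, 16}
1 + H = {1, 3, 5, 7, 9, 11, 13, 15, 17}

Cosets: 0+H={0,2,4,6,8,10,12,14,16}; 1+H={1,3,5,7,9,11,13,15,17}


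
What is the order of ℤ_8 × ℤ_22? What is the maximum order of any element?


|ℤ_8 × ℤ_22| = 8 × 22 = 176
Max element order = lcm(8,22) = 88
Cyclic? No (gcd=2)

|ℤ_8×ℤ_22| = 176, max element order = 88


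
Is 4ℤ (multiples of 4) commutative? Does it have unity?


4ℤ is a commutative ring under +,× but has no multiplicative identity (1 ∉ 4ℤ); it has no zero divisors, but without unity it is not an integral domain
Commutative: Yes
Integral domain: No
Has unity: No

4ℤ (multiples of 4): Commutative=Yes, Unity=No


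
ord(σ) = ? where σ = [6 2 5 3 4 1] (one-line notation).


Cycle decomposition: (1 6) (3 5 4)
Cycle lengths: 2, 3
Order = lcm(2, 3) = 6

ord(σ) = 6


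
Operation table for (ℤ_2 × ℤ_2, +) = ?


Elements: {(0,0), (0,1), (1,0), (1,1)}
Operation: componentwise addition mod (2, 2)
Entry (a, b) = ((a₁+b₁) mod 2, (a₂+b₂) mod 2)

Cayley table:
      | (0,0) | (0,1) | (1,0) | (1,1)
(0,0) | (0,0) | (0,1) | (1,0) | (1,1)
(0,1) | (0,1) | (0,0) | (1,1) | (1,0)
(1,0) | (1,0) | (1,1) | (0,0) | (0,1)
(1,1) | (1,1) | (1,0) | (0,1) | (0,0)


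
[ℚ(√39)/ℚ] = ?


√39 has minimal polynomial x² - 39 (irreducible over ℚ since 39 is squarefree)

[ℚ(√39)/ℚ] = 2


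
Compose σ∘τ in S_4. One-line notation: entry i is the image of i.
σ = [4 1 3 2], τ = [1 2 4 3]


σ∘τ: apply τ first, then σ
1 →τ 1 →σ 4
2 →τ 2 →σ 1
3 →τ 4 →σ 2
4 →τ 3 →σ 3

σ∘τ = [4 1 2 3]


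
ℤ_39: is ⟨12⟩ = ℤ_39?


g generates ℤ_n iff gcd(g, n) = 1
gcd(12, 39) = 3
Since gcd = 3 ≠ 1, ⟨12⟩ has order 13 < 39, so 12 is not a generator.

No, 12 does not generate ℤ_39


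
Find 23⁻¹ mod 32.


Use the extended Euclidean algorithm to write 1 = 23·s + 32·t; then s mod 32 is the inverse.
Euclidean algorithm:
  23 = 0·32 + 23
  32 = 1·23 + 9
  23 = 2·9 + 5
  9 = 1·5 + 4
  5 = 1·4 + 1
  4 = 4·1 + 0
gcd(23,32) = 1
Back-substitution gives: 23·(7) + 32·(-5) = 1
So 23⁻¹ ≡ 7 ≡ 7 (mod 32)
Check: 23 × 7 = 161 ≡ 1 (mod 32) ✓

23⁻¹ ≡ 7 (mod 32)


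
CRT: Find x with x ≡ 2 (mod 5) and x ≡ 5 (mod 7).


m₁ = 5, m₂ = 7, gcd = 1, so CRT applies. M = m₁·m₂ = 35
Let M₁ = M/m₁ = 7, M₂ = M/m₂ = 5
Find y₁ ≡ M₁⁻¹ (mod m₁): 7⁻¹ ≡ 3 (mod 5)
Find y₂ ≡ M₂⁻¹ (mod m₂): 5⁻¹ ≡ 3 (mod 7)
x = a₁·M₁·y₁ + a₂·M₂·y₂ = 2·7·3 + 5·5·3 = 117
Reduce mod 35: x ≡ 12
Check: 12 mod 5 = 2 ✓, 12 mod 7 = 5 ✓

x ≡ 12 (mod 35)


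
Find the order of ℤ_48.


ℤ_n has n elements.

|ℤ_48| = 48


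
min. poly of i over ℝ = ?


i satisfies x² + 1 = 0, irreducible over ℝ

Minimal polynomial: x² + 1


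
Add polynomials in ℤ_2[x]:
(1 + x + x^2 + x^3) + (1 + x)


Add coefficients mod 2:
x^0: 1 + 1 = 0 (mod 2)
x^1: 1 + 1 = 0 (mod 2)
x^2: 1 + 0 = 1 (mod 2)
x^3: 1 + 0 = 1 (mod 2)
Result: x^2 + x^3

f + g = x^2 + x^3
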